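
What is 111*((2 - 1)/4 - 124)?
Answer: -54945/4 ≈ -13736.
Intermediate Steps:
111*((2 - 1)/4 - 124) = 111*((1/4)*1 - 124) = 111*(1/4 - 124) = 111*(-495/4) = -54945/4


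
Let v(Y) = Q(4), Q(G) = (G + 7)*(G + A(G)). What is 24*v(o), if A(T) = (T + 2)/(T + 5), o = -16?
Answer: 1232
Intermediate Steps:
A(T) = (2 + T)/(5 + T)
Q(G) = (7 + G)*(G + (2 + G)/(5 + G)) (Q(G) = (G + 7)*(G + (2 + G)/(5 + G)) = (7 + G)*(G + (2 + G)/(5 + G)))
v(Y) = 154/3 (v(Y) = (14 + 4³ + 13*4² + 44*4)/(5 + 4) = (14 + 64 + 13*16 + 176)/9 = (14 + 64 + 208 + 176)/9 = (⅑)*462 = 154/3)
24*v(o) = 24*(154/3) = 1232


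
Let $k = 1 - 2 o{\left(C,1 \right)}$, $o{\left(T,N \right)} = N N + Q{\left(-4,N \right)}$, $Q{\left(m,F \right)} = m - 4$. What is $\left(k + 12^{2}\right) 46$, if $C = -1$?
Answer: $7314$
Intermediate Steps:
$Q{\left(m,F \right)} = -4 + m$
$o{\left(T,N \right)} = -8 + N^{2}$ ($o{\left(T,N \right)} = N N - 8 = N^{2} - 8 = -8 + N^{2}$)
$k = 15$ ($k = 1 - 2 \left(-8 + 1^{2}\right) = 1 - 2 \left(-8 + 1\right) = 1 - -14 = 1 + 14 = 15$)
$\left(k + 12^{2}\right) 46 = \left(15 + 12^{2}\right) 46 = \left(15 + 144\right) 46 = 159 \cdot 46 = 7314$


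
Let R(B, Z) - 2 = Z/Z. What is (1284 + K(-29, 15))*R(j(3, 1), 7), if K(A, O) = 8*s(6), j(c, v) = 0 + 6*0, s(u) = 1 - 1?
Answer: 3852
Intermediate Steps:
s(u) = 0
j(c, v) = 0 (j(c, v) = 0 + 0 = 0)
R(B, Z) = 3 (R(B, Z) = 2 + Z/Z = 2 + 1 = 3)
K(A, O) = 0 (K(A, O) = 8*0 = 0)
(1284 + K(-29, 15))*R(j(3, 1), 7) = (1284 + 0)*3 = 1284*3 = 3852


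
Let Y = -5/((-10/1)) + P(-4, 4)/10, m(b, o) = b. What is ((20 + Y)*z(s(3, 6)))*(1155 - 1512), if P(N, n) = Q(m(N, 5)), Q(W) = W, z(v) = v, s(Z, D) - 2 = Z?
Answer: -71757/2 ≈ -35879.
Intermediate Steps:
s(Z, D) = 2 + Z
P(N, n) = N
Y = ⅒ (Y = -5/((-10/1)) - 4/10 = -5/((-10*1)) - 4*⅒ = -5/(-10) - ⅖ = -5*(-⅒) - ⅖ = ½ - ⅖ = ⅒ ≈ 0.10000)
((20 + Y)*z(s(3, 6)))*(1155 - 1512) = ((20 + ⅒)*(2 + 3))*(1155 - 1512) = ((201/10)*5)*(-357) = (201/2)*(-357) = -71757/2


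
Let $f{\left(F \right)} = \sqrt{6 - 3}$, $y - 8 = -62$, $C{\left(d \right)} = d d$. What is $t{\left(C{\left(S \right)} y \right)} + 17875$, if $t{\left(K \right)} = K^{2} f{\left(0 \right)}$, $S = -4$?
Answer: $17875 + 746496 \sqrt{3} \approx 1.3108 \cdot 10^{6}$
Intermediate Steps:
$C{\left(d \right)} = d^{2}$
$y = -54$ ($y = 8 - 62 = -54$)
$f{\left(F \right)} = \sqrt{3}$
$t{\left(K \right)} = \sqrt{3} K^{2}$ ($t{\left(K \right)} = K^{2} \sqrt{3} = \sqrt{3} K^{2}$)
$t{\left(C{\left(S \right)} y \right)} + 17875 = \sqrt{3} \left(\left(-4\right)^{2} \left(-54\right)\right)^{2} + 17875 = \sqrt{3} \left(16 \left(-54\right)\right)^{2} + 17875 = \sqrt{3} \left(-864\right)^{2} + 17875 = \sqrt{3} \cdot 746496 + 17875 = 746496 \sqrt{3} + 17875 = 17875 + 746496 \sqrt{3}$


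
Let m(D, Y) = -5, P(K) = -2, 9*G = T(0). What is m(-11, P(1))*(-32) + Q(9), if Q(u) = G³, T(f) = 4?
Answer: 116704/729 ≈ 160.09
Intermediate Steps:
G = 4/9 (G = (⅑)*4 = 4/9 ≈ 0.44444)
Q(u) = 64/729 (Q(u) = (4/9)³ = 64/729)
m(-11, P(1))*(-32) + Q(9) = -5*(-32) + 64/729 = 160 + 64/729 = 116704/729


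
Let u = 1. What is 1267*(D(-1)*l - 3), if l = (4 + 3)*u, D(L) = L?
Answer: -12670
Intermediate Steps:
l = 7 (l = (4 + 3)*1 = 7*1 = 7)
1267*(D(-1)*l - 3) = 1267*(-1*7 - 3) = 1267*(-7 - 3) = 1267*(-10) = -12670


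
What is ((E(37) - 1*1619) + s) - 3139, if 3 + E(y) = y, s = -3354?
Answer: -8078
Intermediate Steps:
E(y) = -3 + y
((E(37) - 1*1619) + s) - 3139 = (((-3 + 37) - 1*1619) - 3354) - 3139 = ((34 - 1619) - 3354) - 3139 = (-1585 - 3354) - 3139 = -4939 - 3139 = -8078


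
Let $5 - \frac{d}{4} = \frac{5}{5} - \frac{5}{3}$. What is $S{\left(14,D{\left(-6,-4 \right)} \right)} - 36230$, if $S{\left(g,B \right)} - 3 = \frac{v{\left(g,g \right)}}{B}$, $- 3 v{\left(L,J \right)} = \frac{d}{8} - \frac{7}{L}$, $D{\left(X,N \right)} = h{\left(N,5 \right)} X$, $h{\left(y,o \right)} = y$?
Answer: $- \frac{7825039}{216} \approx -36227.0$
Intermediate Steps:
$d = \frac{68}{3}$ ($d = 20 - 4 \left(\frac{5}{5} - \frac{5}{3}\right) = 20 - 4 \left(5 \cdot \frac{1}{5} - \frac{5}{3}\right) = 20 - 4 \left(1 - \frac{5}{3}\right) = 20 - - \frac{8}{3} = 20 + \frac{8}{3} = \frac{68}{3} \approx 22.667$)
$D{\left(X,N \right)} = N X$
$v{\left(L,J \right)} = - \frac{17}{18} + \frac{7}{3 L}$ ($v{\left(L,J \right)} = - \frac{\frac{68}{3 \cdot 8} - \frac{7}{L}}{3} = - \frac{\frac{68}{3} \cdot \frac{1}{8} - \frac{7}{L}}{3} = - \frac{\frac{17}{6} - \frac{7}{L}}{3} = - \frac{17}{18} + \frac{7}{3 L}$)
$S{\left(g,B \right)} = 3 + \frac{42 - 17 g}{18 B g}$ ($S{\left(g,B \right)} = 3 + \frac{\frac{1}{18} \frac{1}{g} \left(42 - 17 g\right)}{B} = 3 + \frac{42 - 17 g}{18 B g}$)
$S{\left(14,D{\left(-6,-4 \right)} \right)} - 36230 = \left(3 - \frac{17}{18 \left(\left(-4\right) \left(-6\right)\right)} + \frac{7}{3 \left(\left(-4\right) \left(-6\right)\right) 14}\right) - 36230 = \left(3 - \frac{17}{18 \cdot 24} + \frac{7}{3} \cdot \frac{1}{24} \cdot \frac{1}{14}\right) - 36230 = \left(3 - \frac{17}{432} + \frac{7}{3} \cdot \frac{1}{24} \cdot \frac{1}{14}\right) - 36230 = \left(3 - \frac{17}{432} + \frac{1}{144}\right) - 36230 = \frac{641}{216} - 36230 = - \frac{7825039}{216}$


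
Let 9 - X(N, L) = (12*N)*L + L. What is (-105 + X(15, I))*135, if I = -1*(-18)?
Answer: -452790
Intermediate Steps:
I = 18
X(N, L) = 9 - L - 12*L*N (X(N, L) = 9 - ((12*N)*L + L) = 9 - (12*L*N + L) = 9 - (L + 12*L*N) = 9 + (-L - 12*L*N) = 9 - L - 12*L*N)
(-105 + X(15, I))*135 = (-105 + (9 - 1*18 - 12*18*15))*135 = (-105 + (9 - 18 - 3240))*135 = (-105 - 3249)*135 = -3354*135 = -452790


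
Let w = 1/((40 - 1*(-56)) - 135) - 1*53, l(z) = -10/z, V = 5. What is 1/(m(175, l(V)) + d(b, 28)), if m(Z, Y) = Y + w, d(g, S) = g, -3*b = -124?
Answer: -13/178 ≈ -0.073034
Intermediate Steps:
b = 124/3 (b = -1/3*(-124) = 124/3 ≈ 41.333)
w = -2068/39 (w = 1/((40 + 56) - 135) - 53 = 1/(96 - 135) - 53 = 1/(-39) - 53 = -1/39 - 53 = -2068/39 ≈ -53.026)
m(Z, Y) = -2068/39 + Y (m(Z, Y) = Y - 2068/39 = -2068/39 + Y)
1/(m(175, l(V)) + d(b, 28)) = 1/((-2068/39 - 10/5) + 124/3) = 1/((-2068/39 - 10*1/5) + 124/3) = 1/((-2068/39 - 2) + 124/3) = 1/(-2146/39 + 124/3) = 1/(-178/13) = -13/178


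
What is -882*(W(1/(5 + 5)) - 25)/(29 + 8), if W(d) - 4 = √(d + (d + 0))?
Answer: 18522/37 - 882*√5/185 ≈ 489.93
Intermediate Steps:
W(d) = 4 + √2*√d (W(d) = 4 + √(d + (d + 0)) = 4 + √(d + d) = 4 + √(2*d) = 4 + √2*√d)
-882*(W(1/(5 + 5)) - 25)/(29 + 8) = -882*((4 + √2*√(1/(5 + 5))) - 25)/(29 + 8) = -882*((4 + √2*√(1/10)) - 25)/37 = -882*((4 + √2*√(⅒)) - 25)/37 = -882*((4 + √2*(√10/10)) - 25)/37 = -882*((4 + √5/5) - 25)/37 = -882*(-21 + √5/5)/37 = -882*(-21/37 + √5/185) = 18522/37 - 882*√5/185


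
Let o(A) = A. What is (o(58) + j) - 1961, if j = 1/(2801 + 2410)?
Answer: -9916532/5211 ≈ -1903.0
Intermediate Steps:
j = 1/5211 ≈ 0.00019190
(o(58) + j) - 1961 = (58 + 1/5211) - 1961 = 302239/5211 - 1961 = -9916532/5211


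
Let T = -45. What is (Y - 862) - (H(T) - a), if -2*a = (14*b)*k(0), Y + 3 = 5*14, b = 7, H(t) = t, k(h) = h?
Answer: -750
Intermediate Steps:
Y = 67 (Y = -3 + 5*14 = -3 + 70 = 67)
a = 0 (a = -14*7*0/2 = -49*0 = -½*0 = 0)
(Y - 862) - (H(T) - a) = (67 - 862) - (-45 - 1*0) = -795 - (-45 + 0) = -795 - 1*(-45) = -795 + 45 = -750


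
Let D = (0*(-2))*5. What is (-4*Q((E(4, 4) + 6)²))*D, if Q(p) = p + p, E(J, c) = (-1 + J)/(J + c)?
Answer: 0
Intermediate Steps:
E(J, c) = (-1 + J)/(J + c)
Q(p) = 2*p
D = 0 (D = 0*5 = 0)
(-4*Q((E(4, 4) + 6)²))*D = -8*((-1 + 4)/(4 + 4) + 6)²*0 = -8*(3/8 + 6)²*0 = -8*(51/8)²*0 = -8*2601/64*0 = -4*2601/32*0 = -2601/8*0 = 0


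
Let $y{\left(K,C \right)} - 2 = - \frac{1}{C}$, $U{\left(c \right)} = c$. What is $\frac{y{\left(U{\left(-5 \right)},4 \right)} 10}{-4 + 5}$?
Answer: $\frac{35}{2} \approx 17.5$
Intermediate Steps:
$y{\left(K,C \right)} = 2 - \frac{1}{C}$
$\frac{y{\left(U{\left(-5 \right)},4 \right)} 10}{-4 + 5} = \frac{\left(2 - \frac{1}{4}\right) 10}{-4 + 5} = \frac{\left(2 - \frac{1}{4}\right) 10}{1} = \left(2 - \frac{1}{4}\right) 10 \cdot 1 = \frac{7}{4} \cdot 10 \cdot 1 = \frac{35}{2} \cdot 1 = \frac{35}{2}$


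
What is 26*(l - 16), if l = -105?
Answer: -3146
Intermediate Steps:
26*(l - 16) = 26*(-105 - 16) = 26*(-121) = -3146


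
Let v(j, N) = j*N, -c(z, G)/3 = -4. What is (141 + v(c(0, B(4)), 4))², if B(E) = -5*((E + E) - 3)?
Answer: 35721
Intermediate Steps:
B(E) = 15 - 10*E (B(E) = -5*(2*E - 3) = -5*(-3 + 2*E) = 15 - 10*E)
c(z, G) = 12 (c(z, G) = -3*(-4) = 12)
v(j, N) = N*j
(141 + v(c(0, B(4)), 4))² = (141 + 4*12)² = (141 + 48)² = 189² = 35721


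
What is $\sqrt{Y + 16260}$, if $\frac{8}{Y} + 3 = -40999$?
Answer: $\frac{4 \sqrt{427120724641}}{20501} \approx 127.51$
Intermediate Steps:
$Y = - \frac{4}{20501}$ ($Y = \frac{8}{-3 - 40999} = \frac{8}{-41002} = 8 \left(- \frac{1}{41002}\right) = - \frac{4}{20501} \approx -0.00019511$)
$\sqrt{Y + 16260} = \sqrt{- \frac{4}{20501} + 16260} = \sqrt{\frac{333346256}{20501}} = \frac{4 \sqrt{427120724641}}{20501}$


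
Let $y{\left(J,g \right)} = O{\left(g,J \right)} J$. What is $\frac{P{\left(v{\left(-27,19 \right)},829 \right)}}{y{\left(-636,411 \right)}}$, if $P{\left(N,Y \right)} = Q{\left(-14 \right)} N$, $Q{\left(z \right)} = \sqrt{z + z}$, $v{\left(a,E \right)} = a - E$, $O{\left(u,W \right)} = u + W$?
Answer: $- \frac{23 i \sqrt{7}}{35775} \approx - 0.001701 i$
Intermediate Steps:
$O{\left(u,W \right)} = W + u$
$Q{\left(z \right)} = \sqrt{2} \sqrt{z}$ ($Q{\left(z \right)} = \sqrt{2 z} = \sqrt{2} \sqrt{z}$)
$y{\left(J,g \right)} = J \left(J + g\right)$ ($y{\left(J,g \right)} = \left(J + g\right) J = J \left(J + g\right)$)
$P{\left(N,Y \right)} = 2 i N \sqrt{7}$ ($P{\left(N,Y \right)} = \sqrt{2} \sqrt{-14} N = \sqrt{2} i \sqrt{14} N = 2 i \sqrt{7} N = 2 i N \sqrt{7}$)
$\frac{P{\left(v{\left(-27,19 \right)},829 \right)}}{y{\left(-636,411 \right)}} = \frac{2 i \left(-27 - 19\right) \sqrt{7}}{\left(-636\right) \left(-636 + 411\right)} = \frac{2 i \left(-27 - 19\right) \sqrt{7}}{\left(-636\right) \left(-225\right)} = \frac{2 i \left(-46\right) \sqrt{7}}{143100} = - 92 i \sqrt{7} \cdot \frac{1}{143100} = - \frac{23 i \sqrt{7}}{35775}$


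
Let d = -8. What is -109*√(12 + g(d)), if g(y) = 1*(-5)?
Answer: -109*√7 ≈ -288.39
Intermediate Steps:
g(y) = -5
-109*√(12 + g(d)) = -109*√(12 - 5) = -109*√7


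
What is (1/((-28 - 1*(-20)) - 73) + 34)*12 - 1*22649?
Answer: -600511/27 ≈ -22241.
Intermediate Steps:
(1/((-28 - 1*(-20)) - 73) + 34)*12 - 1*22649 = (1/((-28 + 20) - 73) + 34)*12 - 22649 = (1/(-8 - 73) + 34)*12 - 22649 = (1/(-81) + 34)*12 - 22649 = (-1/81 + 34)*12 - 22649 = (2753/81)*12 - 22649 = 11012/27 - 22649 = -600511/27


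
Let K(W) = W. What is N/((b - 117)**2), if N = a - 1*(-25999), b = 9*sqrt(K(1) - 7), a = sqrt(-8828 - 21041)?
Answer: (-sqrt(29869) + 25999*I)/(81*(26*sqrt(6) + 163*I)) ≈ 1.7039 + 0.67885*I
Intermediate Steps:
a = I*sqrt(29869) (a = sqrt(-29869) = I*sqrt(29869) ≈ 172.83*I)
b = 9*I*sqrt(6) (b = 9*sqrt(1 - 7) = 9*sqrt(-6) = 9*(I*sqrt(6)) = 9*I*sqrt(6) ≈ 22.045*I)
N = 25999 + I*sqrt(29869) (N = I*sqrt(29869) - 1*(-25999) = I*sqrt(29869) + 25999 = 25999 + I*sqrt(29869) ≈ 25999.0 + 172.83*I)
N/((b - 117)**2) = (25999 + I*sqrt(29869))/((9*I*sqrt(6) - 117)**2) = (25999 + I*sqrt(29869))/((-117 + 9*I*sqrt(6))**2) = (25999 + I*sqrt(29869))/(-117 + 9*I*sqrt(6))**2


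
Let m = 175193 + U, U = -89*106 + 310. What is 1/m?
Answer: 1/166069 ≈ 6.0216e-6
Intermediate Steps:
U = -9124 (U = -9434 + 310 = -9124)
m = 166069 (m = 175193 - 9124 = 166069)
1/m = 1/166069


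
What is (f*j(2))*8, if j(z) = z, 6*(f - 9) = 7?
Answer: 488/3 ≈ 162.67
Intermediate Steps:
f = 61/6 (f = 9 + (1/6)*7 = 9 + 7/6 = 61/6 ≈ 10.167)
(f*j(2))*8 = ((61/6)*2)*8 = (61/3)*8 = 488/3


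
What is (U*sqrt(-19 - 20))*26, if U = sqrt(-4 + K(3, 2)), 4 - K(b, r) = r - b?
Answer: 26*I*sqrt(39) ≈ 162.37*I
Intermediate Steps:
K(b, r) = 4 + b - r (K(b, r) = 4 - (r - b) = 4 + (b - r) = 4 + b - r)
U = 1 (U = sqrt(-4 + (4 + 3 - 1*2)) = sqrt(-4 + (4 + 3 - 2)) = sqrt(-4 + 5) = sqrt(1) = 1)
(U*sqrt(-19 - 20))*26 = (1*sqrt(-19 - 20))*26 = (1*sqrt(-39))*26 = (1*(I*sqrt(39)))*26 = (I*sqrt(39))*26 = 26*I*sqrt(39)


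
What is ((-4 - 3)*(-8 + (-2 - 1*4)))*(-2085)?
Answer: -204330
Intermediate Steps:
((-4 - 3)*(-8 + (-2 - 1*4)))*(-2085) = -7*(-8 + (-2 - 4))*(-2085) = -7*(-8 - 6)*(-2085) = -7*(-14)*(-2085) = 98*(-2085) = -204330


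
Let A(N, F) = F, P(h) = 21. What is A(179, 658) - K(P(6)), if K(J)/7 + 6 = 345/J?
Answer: 585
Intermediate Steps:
K(J) = -42 + 2415/J (K(J) = -42 + 7*(345/J) = -42 + 2415/J)
A(179, 658) - K(P(6)) = 658 - (-42 + 2415/21) = 658 - (-42 + 2415*(1/21)) = 658 - (-42 + 115) = 658 - 1*73 = 658 - 73 = 585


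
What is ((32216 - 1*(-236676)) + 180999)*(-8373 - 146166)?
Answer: -69525705249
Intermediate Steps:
((32216 - 1*(-236676)) + 180999)*(-8373 - 146166) = ((32216 + 236676) + 180999)*(-154539) = (268892 + 180999)*(-154539) = 449891*(-154539) = -69525705249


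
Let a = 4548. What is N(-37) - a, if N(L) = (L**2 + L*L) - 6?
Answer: -1816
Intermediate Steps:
N(L) = -6 + 2*L**2 (N(L) = (L**2 + L**2) - 6 = 2*L**2 - 6 = -6 + 2*L**2)
N(-37) - a = (-6 + 2*(-37)**2) - 1*4548 = (-6 + 2*1369) - 4548 = (-6 + 2738) - 4548 = 2732 - 4548 = -1816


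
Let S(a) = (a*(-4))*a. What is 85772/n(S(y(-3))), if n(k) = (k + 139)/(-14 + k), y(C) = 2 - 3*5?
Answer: 19727560/179 ≈ 1.1021e+5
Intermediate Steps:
y(C) = -13 (y(C) = 2 - 15 = -13)
S(a) = -4*a² (S(a) = (-4*a)*a = -4*a²)
n(k) = (139 + k)/(-14 + k)
85772/n(S(y(-3))) = 85772/(((139 - 4*(-13)²)/(-14 - 4*(-13)²))) = 85772/(((139 - 4*169)/(-14 - 4*169))) = 85772/(((139 - 676)/(-14 - 676))) = 85772/((-537/(-690))) = 85772/((-1/690*(-537))) = 85772/(179/230) = 85772*(230/179) = 19727560/179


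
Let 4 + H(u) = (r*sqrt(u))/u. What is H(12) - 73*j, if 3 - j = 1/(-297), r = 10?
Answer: -66304/297 + 5*sqrt(3)/3 ≈ -220.36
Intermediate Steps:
H(u) = -4 + 10/sqrt(u) (H(u) = -4 + (10*sqrt(u))/u = -4 + 10/sqrt(u))
j = 892/297 (j = 3 - 1/(-297) = 3 - 1*(-1/297) = 3 + 1/297 = 892/297 ≈ 3.0034)
H(12) - 73*j = (-4 + 10/sqrt(12)) - 73*892/297 = (-4 + 10*(sqrt(3)/6)) - 65116/297 = (-4 + 5*sqrt(3)/3) - 65116/297 = -66304/297 + 5*sqrt(3)/3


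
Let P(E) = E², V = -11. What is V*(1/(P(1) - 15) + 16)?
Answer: -2453/14 ≈ -175.21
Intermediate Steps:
V*(1/(P(1) - 15) + 16) = -11*(1/(1² - 15) + 16) = -11*(1/(1 - 15) + 16) = -11*(1/(-14) + 16) = -11*(-1/14 + 16) = -11*223/14 = -2453/14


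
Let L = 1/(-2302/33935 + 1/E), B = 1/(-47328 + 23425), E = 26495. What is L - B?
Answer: -4298262676684/291413687433 ≈ -14.750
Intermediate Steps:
B = -1/23903 (B = 1/(-23903) = -1/23903 ≈ -4.1836e-5)
L = -179821565/12191511 (L = 1/(-2302/33935 + 1/26495) = 1/(-12191511/179821565) = -179821565/12191511 ≈ -14.750)
L - B = -179821565/12191511 - 1*(-1/23903) = -179821565/12191511 + 1/23903 = -4298262676684/291413687433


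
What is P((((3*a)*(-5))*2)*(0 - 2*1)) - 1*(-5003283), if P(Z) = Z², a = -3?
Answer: 5035683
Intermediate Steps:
P((((3*a)*(-5))*2)*(0 - 2*1)) - 1*(-5003283) = ((((3*(-3))*(-5))*2)*(0 - 2*1))² - 1*(-5003283) = ((-9*(-5)*2)*(0 - 2))² + 5003283 = ((45*2)*(-2))² + 5003283 = (90*(-2))² + 5003283 = (-180)² + 5003283 = 32400 + 5003283 = 5035683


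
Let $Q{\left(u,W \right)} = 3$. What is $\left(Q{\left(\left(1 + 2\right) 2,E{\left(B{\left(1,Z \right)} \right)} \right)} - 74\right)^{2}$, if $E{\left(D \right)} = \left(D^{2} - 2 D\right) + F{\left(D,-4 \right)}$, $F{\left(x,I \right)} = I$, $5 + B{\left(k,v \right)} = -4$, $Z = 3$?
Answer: $5041$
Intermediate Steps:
$B{\left(k,v \right)} = -9$ ($B{\left(k,v \right)} = -5 - 4 = -9$)
$E{\left(D \right)} = -4 + D^{2} - 2 D$ ($E{\left(D \right)} = \left(D^{2} - 2 D\right) - 4 = -4 + D^{2} - 2 D$)
$\left(Q{\left(\left(1 + 2\right) 2,E{\left(B{\left(1,Z \right)} \right)} \right)} - 74\right)^{2} = \left(3 - 74\right)^{2} = \left(-71\right)^{2} = 5041$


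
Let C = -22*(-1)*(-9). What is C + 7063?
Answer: 6865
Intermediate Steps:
C = -198 (C = 22*(-9) = -198)
C + 7063 = -198 + 7063 = 6865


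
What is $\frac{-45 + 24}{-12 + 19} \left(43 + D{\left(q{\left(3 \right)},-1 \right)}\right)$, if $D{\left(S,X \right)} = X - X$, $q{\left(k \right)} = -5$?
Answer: $-129$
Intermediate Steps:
$D{\left(S,X \right)} = 0$
$\frac{-45 + 24}{-12 + 19} \left(43 + D{\left(q{\left(3 \right)},-1 \right)}\right) = \frac{-45 + 24}{-12 + 19} \left(43 + 0\right) = - \frac{21}{7} \cdot 43 = \left(-21\right) \frac{1}{7} \cdot 43 = \left(-3\right) 43 = -129$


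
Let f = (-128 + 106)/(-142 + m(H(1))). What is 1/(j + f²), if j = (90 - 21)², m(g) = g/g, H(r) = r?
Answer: 19881/94653925 ≈ 0.00021004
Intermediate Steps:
m(g) = 1
j = 4761 (j = 69² = 4761)
f = 22/141 (f = (-128 + 106)/(-142 + 1) = -22/(-141) = -22*(-1/141) = 22/141 ≈ 0.15603)
1/(j + f²) = 1/(4761 + (22/141)²) = 1/(4761 + 484/19881) = 1/(94653925/19881) = 19881/94653925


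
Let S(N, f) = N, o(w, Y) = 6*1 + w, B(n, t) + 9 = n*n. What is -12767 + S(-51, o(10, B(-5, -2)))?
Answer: -12818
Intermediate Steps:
B(n, t) = -9 + n**2 (B(n, t) = -9 + n*n = -9 + n**2)
o(w, Y) = 6 + w
-12767 + S(-51, o(10, B(-5, -2))) = -12767 - 51 = -12818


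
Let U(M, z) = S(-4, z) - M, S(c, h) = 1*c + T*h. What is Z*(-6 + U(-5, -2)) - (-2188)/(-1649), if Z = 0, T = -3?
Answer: -2188/1649 ≈ -1.3269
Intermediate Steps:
S(c, h) = c - 3*h (S(c, h) = 1*c - 3*h = c - 3*h)
U(M, z) = -4 - M - 3*z (U(M, z) = (-4 - 3*z) - M = -4 - M - 3*z)
Z*(-6 + U(-5, -2)) - (-2188)/(-1649) = 0*(-6 + (-4 - 1*(-5) - 3*(-2))) - (-2188)/(-1649) = 0*(-6 + (-4 + 5 + 6)) - (-2188)*(-1)/1649 = 0*(-6 + 7) - 1*2188/1649 = 0*1 - 2188/1649 = 0 - 2188/1649 = -2188/1649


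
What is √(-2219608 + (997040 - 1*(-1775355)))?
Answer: √552787 ≈ 743.50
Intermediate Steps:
√(-2219608 + (997040 - 1*(-1775355))) = √(-2219608 + (997040 + 1775355)) = √(-2219608 + 2772395) = √552787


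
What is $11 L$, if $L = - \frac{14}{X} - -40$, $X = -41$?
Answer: $\frac{18194}{41} \approx 443.76$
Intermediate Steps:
$L = \frac{1654}{41}$ ($L = - \frac{14}{-41} - -40 = \left(-14\right) \left(- \frac{1}{41}\right) + 40 = \frac{14}{41} + 40 = \frac{1654}{41} \approx 40.341$)
$11 L = 11 \cdot \frac{1654}{41} = \frac{18194}{41}$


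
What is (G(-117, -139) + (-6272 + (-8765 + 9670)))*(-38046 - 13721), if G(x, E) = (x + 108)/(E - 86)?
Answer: 6945785458/25 ≈ 2.7783e+8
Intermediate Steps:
G(x, E) = (108 + x)/(-86 + E)
(G(-117, -139) + (-6272 + (-8765 + 9670)))*(-38046 - 13721) = ((108 - 117)/(-86 - 139) + (-6272 + (-8765 + 9670)))*(-38046 - 13721) = (-9/(-225) + (-6272 + 905))*(-51767) = (-1/225*(-9) - 5367)*(-51767) = (1/25 - 5367)*(-51767) = -134174/25*(-51767) = 6945785458/25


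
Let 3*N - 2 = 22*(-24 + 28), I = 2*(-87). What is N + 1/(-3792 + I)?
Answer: 118979/3966 ≈ 30.000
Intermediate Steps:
I = -174
N = 30 (N = ⅔ + (22*(-24 + 28))/3 = ⅔ + (22*4)/3 = ⅔ + (⅓)*88 = ⅔ + 88/3 = 30)
N + 1/(-3792 + I) = 30 + 1/(-3792 - 174) = 30 + 1/(-3966) = 30 - 1/3966 = 118979/3966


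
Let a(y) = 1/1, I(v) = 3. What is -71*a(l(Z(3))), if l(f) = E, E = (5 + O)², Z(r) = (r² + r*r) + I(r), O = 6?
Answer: -71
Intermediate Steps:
Z(r) = 3 + 2*r² (Z(r) = (r² + r*r) + 3 = (r² + r²) + 3 = 2*r² + 3 = 3 + 2*r²)
E = 121 (E = (5 + 6)² = 11² = 121)
l(f) = 121
a(y) = 1
-71*a(l(Z(3))) = -71*1 = -71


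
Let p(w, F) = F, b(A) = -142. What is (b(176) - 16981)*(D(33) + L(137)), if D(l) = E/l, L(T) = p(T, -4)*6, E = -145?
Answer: 16044251/33 ≈ 4.8619e+5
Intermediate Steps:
L(T) = -24 (L(T) = -4*6 = -24)
D(l) = -145/l
(b(176) - 16981)*(D(33) + L(137)) = (-142 - 16981)*(-145/33 - 24) = -17123*(-145*1/33 - 24) = -17123*(-145/33 - 24) = -17123*(-937/33) = 16044251/33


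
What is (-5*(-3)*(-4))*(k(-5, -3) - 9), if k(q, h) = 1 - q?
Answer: 180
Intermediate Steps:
(-5*(-3)*(-4))*(k(-5, -3) - 9) = (-5*(-3)*(-4))*((1 - 1*(-5)) - 9) = (15*(-4))*((1 + 5) - 9) = -60*(6 - 9) = -60*(-3) = 180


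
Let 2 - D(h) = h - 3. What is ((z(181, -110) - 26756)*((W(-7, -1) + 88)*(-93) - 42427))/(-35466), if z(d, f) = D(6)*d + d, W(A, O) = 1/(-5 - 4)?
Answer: -2030807156/53199 ≈ -38174.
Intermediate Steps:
D(h) = 5 - h (D(h) = 2 - (h - 3) = 2 - (-3 + h) = 2 + (3 - h) = 5 - h)
W(A, O) = -1/9 (W(A, O) = 1/(-9) = -1/9)
z(d, f) = 0 (z(d, f) = (5 - 1*6)*d + d = (5 - 6)*d + d = -d + d = 0)
((z(181, -110) - 26756)*((W(-7, -1) + 88)*(-93) - 42427))/(-35466) = ((0 - 26756)*((-1/9 + 88)*(-93) - 42427))/(-35466) = -26756*((791/9)*(-93) - 42427)*(-1/35466) = -26756*(-24521/3 - 42427)*(-1/35466) = -26756*(-151802/3)*(-1/35466) = (4061614312/3)*(-1/35466) = -2030807156/53199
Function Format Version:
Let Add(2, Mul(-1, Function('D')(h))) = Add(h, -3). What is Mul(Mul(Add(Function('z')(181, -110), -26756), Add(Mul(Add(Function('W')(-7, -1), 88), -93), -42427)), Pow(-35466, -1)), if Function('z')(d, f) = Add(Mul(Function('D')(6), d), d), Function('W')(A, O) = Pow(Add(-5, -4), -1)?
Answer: Rational(-2030807156, 53199) ≈ -38174.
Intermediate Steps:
Function('D')(h) = Add(5, Mul(-1, h)) (Function('D')(h) = Add(2, Mul(-1, Add(h, -3))) = Add(2, Mul(-1, Add(-3, h))) = Add(2, Add(3, Mul(-1, h))) = Add(5, Mul(-1, h)))
Function('W')(A, O) = Rational(-1, 9) (Function('W')(A, O) = Pow(-9, -1) = Rational(-1, 9))
Function('z')(d, f) = 0 (Function('z')(d, f) = Add(Mul(Add(5, Mul(-1, 6)), d), d) = Add(Mul(Add(5, -6), d), d) = Add(Mul(-1, d), d) = 0)
Mul(Mul(Add(Function('z')(181, -110), -26756), Add(Mul(Add(Function('W')(-7, -1), 88), -93), -42427)), Pow(-35466, -1)) = Mul(Mul(Add(0, -26756), Add(Mul(Add(Rational(-1, 9), 88), -93), -42427)), Pow(-35466, -1)) = Mul(Mul(-26756, Add(Mul(Rational(791, 9), -93), -42427)), Rational(-1, 35466)) = Mul(Mul(-26756, Add(Rational(-24521, 3), -42427)), Rational(-1, 35466)) = Mul(Mul(-26756, Rational(-151802, 3)), Rational(-1, 35466)) = Mul(Rational(4061614312, 3), Rational(-1, 35466)) = Rational(-2030807156, 53199)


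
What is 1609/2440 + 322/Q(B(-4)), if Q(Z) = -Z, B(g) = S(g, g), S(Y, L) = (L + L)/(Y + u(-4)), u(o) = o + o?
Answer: -1176911/2440 ≈ -482.34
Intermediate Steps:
u(o) = 2*o
S(Y, L) = 2*L/(-8 + Y) (S(Y, L) = (L + L)/(Y + 2*(-4)) = (2*L)/(Y - 8) = (2*L)/(-8 + Y) = 2*L/(-8 + Y))
B(g) = 2*g/(-8 + g)
1609/2440 + 322/Q(B(-4)) = 1609/2440 + 322/((-2*(-4)/(-8 - 4))) = 1609*(1/2440) + 322/((-2*(-4)/(-12))) = 1609/2440 + 322/((-2*(-4)*(-1)/12)) = 1609/2440 + 322/((-1*⅔)) = 1609/2440 + 322/(-⅔) = 1609/2440 + 322*(-3/2) = 1609/2440 - 483 = -1176911/2440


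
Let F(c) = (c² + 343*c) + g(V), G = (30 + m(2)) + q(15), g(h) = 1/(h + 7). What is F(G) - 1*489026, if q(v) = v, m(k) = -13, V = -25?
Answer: -8586469/18 ≈ -4.7703e+5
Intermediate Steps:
g(h) = 1/(7 + h)
G = 32 (G = (30 - 13) + 15 = 17 + 15 = 32)
F(c) = -1/18 + c² + 343*c (F(c) = (c² + 343*c) + 1/(7 - 25) = (c² + 343*c) + 1/(-18) = (c² + 343*c) - 1/18 = -1/18 + c² + 343*c)
F(G) - 1*489026 = (-1/18 + 32² + 343*32) - 1*489026 = (-1/18 + 1024 + 10976) - 489026 = 215999/18 - 489026 = -8586469/18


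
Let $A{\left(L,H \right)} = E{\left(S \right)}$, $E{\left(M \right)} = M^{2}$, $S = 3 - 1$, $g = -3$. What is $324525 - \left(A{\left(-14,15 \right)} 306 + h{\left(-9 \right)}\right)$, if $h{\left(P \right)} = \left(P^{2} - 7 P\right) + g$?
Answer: $323160$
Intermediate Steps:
$S = 2$
$h{\left(P \right)} = -3 + P^{2} - 7 P$ ($h{\left(P \right)} = \left(P^{2} - 7 P\right) - 3 = -3 + P^{2} - 7 P$)
$A{\left(L,H \right)} = 4$ ($A{\left(L,H \right)} = 2^{2} = 4$)
$324525 - \left(A{\left(-14,15 \right)} 306 + h{\left(-9 \right)}\right) = 324525 - \left(4 \cdot 306 - \left(-60 - 81\right)\right) = 324525 - \left(1224 + \left(-3 + 81 + 63\right)\right) = 324525 - \left(1224 + 141\right) = 324525 - 1365 = 323160$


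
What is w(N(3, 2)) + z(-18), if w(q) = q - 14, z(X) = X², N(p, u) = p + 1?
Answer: 314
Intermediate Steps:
N(p, u) = 1 + p
w(q) = -14 + q
w(N(3, 2)) + z(-18) = (-14 + (1 + 3)) + (-18)² = (-14 + 4) + 324 = -10 + 324 = 314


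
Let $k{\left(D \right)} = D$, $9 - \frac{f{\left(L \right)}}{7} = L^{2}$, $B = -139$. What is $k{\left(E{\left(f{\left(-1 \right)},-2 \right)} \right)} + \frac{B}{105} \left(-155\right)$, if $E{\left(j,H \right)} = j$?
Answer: $\frac{5485}{21} \approx 261.19$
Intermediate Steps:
$f{\left(L \right)} = 63 - 7 L^{2}$
$k{\left(E{\left(f{\left(-1 \right)},-2 \right)} \right)} + \frac{B}{105} \left(-155\right) = \left(63 - 7 \left(-1\right)^{2}\right) + - \frac{139}{105} \left(-155\right) = \left(63 - 7\right) + \left(-139\right) \frac{1}{105} \left(-155\right) = \left(63 - 7\right) - - \frac{4309}{21} = 56 + \frac{4309}{21} = \frac{5485}{21}$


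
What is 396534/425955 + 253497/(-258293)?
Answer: -1852119391/36673731605 ≈ -0.050503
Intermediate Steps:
396534/425955 + 253497/(-258293) = 396534*(1/425955) + 253497*(-1/258293) = 132178/141985 - 253497/258293 = -1852119391/36673731605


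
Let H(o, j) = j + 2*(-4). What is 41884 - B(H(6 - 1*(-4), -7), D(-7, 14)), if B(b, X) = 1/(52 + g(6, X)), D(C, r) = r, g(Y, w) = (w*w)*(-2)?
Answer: 14240561/340 ≈ 41884.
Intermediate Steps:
g(Y, w) = -2*w² (g(Y, w) = w²*(-2) = -2*w²)
H(o, j) = -8 + j (H(o, j) = j - 8 = -8 + j)
B(b, X) = 1/(52 - 2*X²)
41884 - B(H(6 - 1*(-4), -7), D(-7, 14)) = 41884 - (-1)/(-52 + 2*14²) = 41884 - (-1)/(-52 + 2*196) = 41884 - (-1)/(-52 + 392) = 41884 - (-1)/340 = 41884 - 1*(-1/340) = 41884 + 1/340 = 14240561/340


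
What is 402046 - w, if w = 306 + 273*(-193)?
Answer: 454429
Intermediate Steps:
w = -52383 (w = 306 - 52689 = -52383)
402046 - w = 402046 - 1*(-52383) = 402046 + 52383 = 454429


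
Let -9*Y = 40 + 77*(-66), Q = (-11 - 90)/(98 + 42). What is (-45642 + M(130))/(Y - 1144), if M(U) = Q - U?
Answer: 57673629/735560 ≈ 78.408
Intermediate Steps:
Q = -101/140 ≈ -0.72143
Y = 5042/9 (Y = -(40 + 77*(-66))/9 = -(40 - 5082)/9 = -⅑*(-5042) = 5042/9 ≈ 560.22)
M(U) = -101/140 - U
(-45642 + M(130))/(Y - 1144) = (-45642 + (-101/140 - 1*130))/(5042/9 - 1144) = (-45642 + (-101/140 - 130))/(-5254/9) = (-45642 - 18301/140)*(-9/5254) = -6408181/140*(-9/5254) = 57673629/735560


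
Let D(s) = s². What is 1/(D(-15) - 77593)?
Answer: -1/77368 ≈ -1.2925e-5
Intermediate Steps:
1/(D(-15) - 77593) = 1/((-15)² - 77593) = 1/(225 - 77593) = 1/(-77368) = -1/77368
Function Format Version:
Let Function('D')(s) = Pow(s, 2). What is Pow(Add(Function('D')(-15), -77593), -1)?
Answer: Rational(-1, 77368) ≈ -1.2925e-5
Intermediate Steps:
Pow(Add(Function('D')(-15), -77593), -1) = Pow(Add(Pow(-15, 2), -77593), -1) = Pow(Add(225, -77593), -1) = Pow(-77368, -1) = Rational(-1, 77368)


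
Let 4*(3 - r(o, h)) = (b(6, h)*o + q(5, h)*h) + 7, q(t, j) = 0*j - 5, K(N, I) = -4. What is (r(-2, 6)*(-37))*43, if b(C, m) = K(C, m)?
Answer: -42957/4 ≈ -10739.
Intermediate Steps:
q(t, j) = -5 (q(t, j) = 0 - 5 = -5)
b(C, m) = -4
r(o, h) = 5/4 + o + 5*h/4 (r(o, h) = 3 - ((-4*o - 5*h) + 7)/4 = 3 - ((-5*h - 4*o) + 7)/4 = 3 - (7 - 5*h - 4*o)/4 = 3 + (-7/4 + o + 5*h/4) = 5/4 + o + 5*h/4)
(r(-2, 6)*(-37))*43 = ((5/4 - 2 + (5/4)*6)*(-37))*43 = ((5/4 - 2 + 15/2)*(-37))*43 = ((27/4)*(-37))*43 = -999/4*43 = -42957/4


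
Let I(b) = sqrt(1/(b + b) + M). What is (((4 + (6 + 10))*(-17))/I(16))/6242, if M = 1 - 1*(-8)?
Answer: -40*sqrt(2)/3121 ≈ -0.018125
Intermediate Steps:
M = 9 (M = 1 + 8 = 9)
I(b) = sqrt(9 + 1/(2*b)) (I(b) = sqrt(1/(b + b) + 9) = sqrt(1/(2*b) + 9) = sqrt(9 + 1/(2*b)))
(((4 + (6 + 10))*(-17))/I(16))/6242 = (((4 + (6 + 10))*(-17))/((sqrt(36 + 2/16)/2)))/6242 = (((4 + 16)*(-17))/((sqrt(36 + 2*(1/16))/2)))/6242 = ((20*(-17))/((sqrt(36 + 1/8)/2)))/6242 = (-340*4*sqrt(2)/17)/6242 = (-80*sqrt(2))/6242 = -40*sqrt(2)/3121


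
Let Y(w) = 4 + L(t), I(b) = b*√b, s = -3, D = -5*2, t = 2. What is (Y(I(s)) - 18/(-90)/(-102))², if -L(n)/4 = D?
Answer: 503508721/260100 ≈ 1935.8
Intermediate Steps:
D = -10
L(n) = 40 (L(n) = -4*(-10) = 40)
I(b) = b^(3/2)
Y(w) = 44 (Y(w) = 4 + 40 = 44)
(Y(I(s)) - 18/(-90)/(-102))² = (44 - 18/(-90)/(-102))² = (44 - 18*(-1/90)*(-1/102))² = (44 + (⅕)*(-1/102))² = (44 - 1/510)² = (22439/510)² = 503508721/260100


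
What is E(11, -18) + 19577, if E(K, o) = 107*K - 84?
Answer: 20670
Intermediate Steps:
E(K, o) = -84 + 107*K
E(11, -18) + 19577 = (-84 + 107*11) + 19577 = (-84 + 1177) + 19577 = 1093 + 19577 = 20670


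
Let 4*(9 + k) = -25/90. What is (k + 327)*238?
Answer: 2724029/36 ≈ 75668.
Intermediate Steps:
k = -653/72 (k = -9 + (-25/90)/4 = -9 + (-25*1/90)/4 = -9 + (¼)*(-5/18) = -9 - 5/72 = -653/72 ≈ -9.0694)
(k + 327)*238 = (-653/72 + 327)*238 = (22891/72)*238 = 2724029/36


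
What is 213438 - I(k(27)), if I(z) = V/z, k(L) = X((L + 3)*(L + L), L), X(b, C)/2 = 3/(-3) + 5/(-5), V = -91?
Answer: 853661/4 ≈ 2.1342e+5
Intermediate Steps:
X(b, C) = -4 (X(b, C) = 2*(3/(-3) + 5/(-5)) = 2*(3*(-⅓) + 5*(-⅕)) = 2*(-1 - 1) = 2*(-2) = -4)
k(L) = -4
I(z) = -91/z
213438 - I(k(27)) = 213438 - (-91)/(-4) = 213438 - (-91)*(-1)/4 = 213438 - 1*91/4 = 213438 - 91/4 = 853661/4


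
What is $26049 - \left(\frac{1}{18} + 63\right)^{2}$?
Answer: $\frac{7151651}{324} \approx 22073.0$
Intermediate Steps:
$26049 - \left(\frac{1}{18} + 63\right)^{2} = 26049 - \left(\frac{1135}{18}\right)^{2} = 26049 - \frac{1288225}{324} = \frac{7151651}{324}$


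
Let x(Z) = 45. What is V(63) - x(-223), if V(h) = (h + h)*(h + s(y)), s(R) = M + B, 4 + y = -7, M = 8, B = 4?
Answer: 9405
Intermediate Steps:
y = -11 (y = -4 - 7 = -11)
s(R) = 12 (s(R) = 8 + 4 = 12)
V(h) = 2*h*(12 + h) (V(h) = (h + h)*(h + 12) = (2*h)*(12 + h) = 2*h*(12 + h))
V(63) - x(-223) = 2*63*(12 + 63) - 1*45 = 2*63*75 - 45 = 9450 - 45 = 9405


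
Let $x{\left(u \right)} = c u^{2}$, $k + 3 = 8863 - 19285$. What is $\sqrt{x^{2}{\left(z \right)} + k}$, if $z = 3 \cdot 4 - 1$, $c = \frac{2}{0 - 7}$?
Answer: $\frac{i \sqrt{452261}}{7} \approx 96.072 i$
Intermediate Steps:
$c = - \frac{2}{7}$ ($c = \frac{2}{0 - 7} = \frac{2}{-7} = 2 \left(- \frac{1}{7}\right) = - \frac{2}{7} \approx -0.28571$)
$k = -10425$ ($k = -3 + \left(8863 - 19285\right) = -3 - 10422 = -10425$)
$z = 11$ ($z = 12 - 1 = 11$)
$x{\left(u \right)} = - \frac{2 u^{2}}{7}$
$\sqrt{x^{2}{\left(z \right)} + k} = \sqrt{\left(- \frac{2 \cdot 11^{2}}{7}\right)^{2} - 10425} = \sqrt{\left(\left(- \frac{2}{7}\right) 121\right)^{2} - 10425} = \sqrt{\left(- \frac{242}{7}\right)^{2} - 10425} = \sqrt{\frac{58564}{49} - 10425} = \sqrt{- \frac{452261}{49}} = \frac{i \sqrt{452261}}{7}$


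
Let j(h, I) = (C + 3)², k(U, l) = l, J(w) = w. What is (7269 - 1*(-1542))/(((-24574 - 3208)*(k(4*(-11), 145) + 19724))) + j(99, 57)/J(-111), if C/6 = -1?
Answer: -14921871/184000186 ≈ -0.081097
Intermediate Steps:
C = -6 (C = 6*(-1) = -6)
j(h, I) = 9 (j(h, I) = (-6 + 3)² = (-3)² = 9)
(7269 - 1*(-1542))/(((-24574 - 3208)*(k(4*(-11), 145) + 19724))) + j(99, 57)/J(-111) = (7269 - 1*(-1542))/(((-24574 - 3208)*(145 + 19724))) + 9/(-111) = (7269 + 1542)/((-27782*19869)) + 9*(-1/111) = 8811/(-552000558) - 3/37 = 8811*(-1/552000558) - 3/37 = -2937/184000186 - 3/37 = -14921871/184000186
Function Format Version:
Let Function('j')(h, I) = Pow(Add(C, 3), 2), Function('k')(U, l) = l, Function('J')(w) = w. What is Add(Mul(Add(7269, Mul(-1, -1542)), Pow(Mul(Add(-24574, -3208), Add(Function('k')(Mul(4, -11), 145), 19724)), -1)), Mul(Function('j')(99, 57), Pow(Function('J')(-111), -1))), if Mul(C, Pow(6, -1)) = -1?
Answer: Rational(-14921871, 184000186) ≈ -0.081097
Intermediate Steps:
C = -6 (C = Mul(6, -1) = -6)
Function('j')(h, I) = 9 (Function('j')(h, I) = Pow(Add(-6, 3), 2) = Pow(-3, 2) = 9)
Add(Mul(Add(7269, Mul(-1, -1542)), Pow(Mul(Add(-24574, -3208), Add(Function('k')(Mul(4, -11), 145), 19724)), -1)), Mul(Function('j')(99, 57), Pow(Function('J')(-111), -1))) = Add(Mul(Add(7269, Mul(-1, -1542)), Pow(Mul(Add(-24574, -3208), Add(145, 19724)), -1)), Mul(9, Pow(-111, -1))) = Add(Mul(Add(7269, 1542), Pow(Mul(-27782, 19869), -1)), Mul(9, Rational(-1, 111))) = Add(Mul(8811, Pow(-552000558, -1)), Rational(-3, 37)) = Add(Mul(8811, Rational(-1, 552000558)), Rational(-3, 37)) = Add(Rational(-2937, 184000186), Rational(-3, 37)) = Rational(-14921871, 184000186)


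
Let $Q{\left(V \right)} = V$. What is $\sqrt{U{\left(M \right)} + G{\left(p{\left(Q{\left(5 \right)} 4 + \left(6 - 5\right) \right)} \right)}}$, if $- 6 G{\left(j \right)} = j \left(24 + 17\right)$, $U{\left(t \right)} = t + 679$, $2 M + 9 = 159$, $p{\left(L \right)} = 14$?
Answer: $\frac{5 \sqrt{237}}{3} \approx 25.658$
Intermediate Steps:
$M = 75$ ($M = - \frac{9}{2} + \frac{1}{2} \cdot 159 = - \frac{9}{2} + \frac{159}{2} = 75$)
$U{\left(t \right)} = 679 + t$
$G{\left(j \right)} = - \frac{41 j}{6}$ ($G{\left(j \right)} = - \frac{j \left(24 + 17\right)}{6} = - \frac{j 41}{6} = - \frac{41 j}{6}$)
$\sqrt{U{\left(M \right)} + G{\left(p{\left(Q{\left(5 \right)} 4 + \left(6 - 5\right) \right)} \right)}} = \sqrt{\left(679 + 75\right) - \frac{287}{3}} = \sqrt{754 - \frac{287}{3}} = \sqrt{\frac{1975}{3}} = \frac{5 \sqrt{237}}{3}$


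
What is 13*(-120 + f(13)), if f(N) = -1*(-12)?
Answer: -1404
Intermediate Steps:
f(N) = 12
13*(-120 + f(13)) = 13*(-120 + 12) = 13*(-108) = -1404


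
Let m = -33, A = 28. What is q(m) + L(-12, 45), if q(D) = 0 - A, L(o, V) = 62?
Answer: 34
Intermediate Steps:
q(D) = -28 (q(D) = 0 - 1*28 = 0 - 28 = -28)
q(m) + L(-12, 45) = -28 + 62 = 34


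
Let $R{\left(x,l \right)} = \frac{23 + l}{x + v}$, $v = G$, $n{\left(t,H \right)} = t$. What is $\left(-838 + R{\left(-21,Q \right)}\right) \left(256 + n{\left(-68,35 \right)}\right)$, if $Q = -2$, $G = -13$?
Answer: $- \frac{2680222}{17} \approx -1.5766 \cdot 10^{5}$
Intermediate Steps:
$v = -13$
$R{\left(x,l \right)} = \frac{23 + l}{-13 + x}$ ($R{\left(x,l \right)} = \frac{23 + l}{x - 13} = \frac{23 + l}{-13 + x}$)
$\left(-838 + R{\left(-21,Q \right)}\right) \left(256 + n{\left(-68,35 \right)}\right) = \left(-838 + \frac{23 - 2}{-13 - 21}\right) \left(256 - 68\right) = \left(-838 + \frac{1}{-34} \cdot 21\right) 188 = \left(-838 - \frac{21}{34}\right) 188 = \left(- \frac{28513}{34}\right) 188 = - \frac{2680222}{17}$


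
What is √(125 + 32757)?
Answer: √32882 ≈ 181.33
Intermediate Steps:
√(125 + 32757) = √32882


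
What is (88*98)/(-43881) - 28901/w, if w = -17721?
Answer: 371792959/259205067 ≈ 1.4344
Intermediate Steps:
(88*98)/(-43881) - 28901/w = (88*98)/(-43881) - 28901/(-17721) = 8624*(-1/43881) - 28901*(-1/17721) = -8624/43881 + 28901/17721 = 371792959/259205067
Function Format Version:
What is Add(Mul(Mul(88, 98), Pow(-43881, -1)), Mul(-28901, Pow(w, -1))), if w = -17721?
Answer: Rational(371792959, 259205067) ≈ 1.4344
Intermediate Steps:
Add(Mul(Mul(88, 98), Pow(-43881, -1)), Mul(-28901, Pow(w, -1))) = Add(Mul(Mul(88, 98), Pow(-43881, -1)), Mul(-28901, Pow(-17721, -1))) = Add(Mul(8624, Rational(-1, 43881)), Mul(-28901, Rational(-1, 17721))) = Add(Rational(-8624, 43881), Rational(28901, 17721)) = Rational(371792959, 259205067)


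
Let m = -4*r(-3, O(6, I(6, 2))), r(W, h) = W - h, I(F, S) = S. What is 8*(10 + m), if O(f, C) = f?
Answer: 368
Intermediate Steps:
m = 36 (m = -4*(-3 - 1*6) = -4*(-3 - 6) = -4*(-9) = 36)
8*(10 + m) = 8*(10 + 36) = 8*46 = 368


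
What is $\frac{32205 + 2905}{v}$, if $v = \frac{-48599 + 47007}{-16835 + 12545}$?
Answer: $\frac{37655475}{398} \approx 94612.0$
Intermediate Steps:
$v = \frac{796}{2145}$ ($v = - \frac{1592}{-4290} = \left(-1592\right) \left(- \frac{1}{4290}\right) = \frac{796}{2145} \approx 0.3711$)
$\frac{32205 + 2905}{v} = \frac{32205 + 2905}{\frac{796}{2145}} = 35110 \cdot \frac{2145}{796} = \frac{37655475}{398}$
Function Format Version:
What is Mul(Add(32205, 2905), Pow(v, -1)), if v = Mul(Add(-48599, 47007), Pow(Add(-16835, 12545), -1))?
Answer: Rational(37655475, 398) ≈ 94612.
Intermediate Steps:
v = Rational(796, 2145) (v = Mul(-1592, Pow(-4290, -1)) = Mul(-1592, Rational(-1, 4290)) = Rational(796, 2145) ≈ 0.37110)
Mul(Add(32205, 2905), Pow(v, -1)) = Mul(Add(32205, 2905), Pow(Rational(796, 2145), -1)) = Mul(35110, Rational(2145, 796)) = Rational(37655475, 398)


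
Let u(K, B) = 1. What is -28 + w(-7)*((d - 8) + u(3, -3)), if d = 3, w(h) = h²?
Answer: -224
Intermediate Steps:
-28 + w(-7)*((d - 8) + u(3, -3)) = -28 + (-7)²*((3 - 8) + 1) = -28 + 49*(-5 + 1) = -28 + 49*(-4) = -28 - 196 = -224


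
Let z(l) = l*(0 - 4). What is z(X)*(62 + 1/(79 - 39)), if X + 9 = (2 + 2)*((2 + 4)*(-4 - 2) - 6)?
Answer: 439137/10 ≈ 43914.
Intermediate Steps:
X = -177 (X = -9 + (2 + 2)*((2 + 4)*(-4 - 2) - 6) = -9 + 4*(6*(-6) - 6) = -9 + 4*(-36 - 6) = -9 + 4*(-42) = -9 - 168 = -177)
z(l) = -4*l (z(l) = l*(-4) = -4*l)
z(X)*(62 + 1/(79 - 39)) = (-4*(-177))*(62 + 1/(79 - 39)) = 708*(62 + 1/40) = 708*(2481/40) = 439137/10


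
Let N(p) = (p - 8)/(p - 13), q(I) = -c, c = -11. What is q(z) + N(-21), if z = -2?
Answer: 403/34 ≈ 11.853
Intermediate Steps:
q(I) = 11 (q(I) = -1*(-11) = 11)
N(p) = (-8 + p)/(-13 + p)
q(z) + N(-21) = 11 + (-8 - 21)/(-13 - 21) = 11 - 29/(-34) = 11 - 1/34*(-29) = 11 + 29/34 = 403/34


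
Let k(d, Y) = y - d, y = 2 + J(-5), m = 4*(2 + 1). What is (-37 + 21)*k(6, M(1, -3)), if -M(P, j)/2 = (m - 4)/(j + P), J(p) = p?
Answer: 144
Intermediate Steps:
m = 12 (m = 4*3 = 12)
M(P, j) = -16/(P + j) (M(P, j) = -2*(12 - 4)/(j + P) = -16/(P + j))
y = -3 (y = 2 - 5 = -3)
k(d, Y) = -3 - d
(-37 + 21)*k(6, M(1, -3)) = (-37 + 21)*(-3 - 1*6) = -16*(-3 - 6) = -16*(-9) = 144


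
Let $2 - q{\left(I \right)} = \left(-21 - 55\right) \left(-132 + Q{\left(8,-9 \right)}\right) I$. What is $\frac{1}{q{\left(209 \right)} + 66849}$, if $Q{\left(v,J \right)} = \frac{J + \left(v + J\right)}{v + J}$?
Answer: $- \frac{1}{1870997} \approx -5.3447 \cdot 10^{-7}$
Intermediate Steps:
$Q{\left(v,J \right)} = \frac{v + 2 J}{J + v}$ ($Q{\left(v,J \right)} = \frac{J + \left(J + v\right)}{J + v} = \frac{v + 2 J}{J + v}$)
$q{\left(I \right)} = 2 - 9272 I$ ($q{\left(I \right)} = 2 - \left(-21 - 55\right) \left(-132 + \frac{8 + 2 \left(-9\right)}{-9 + 8}\right) I = 2 - - 76 \left(-132 + \frac{8 - 18}{-1}\right) I = 2 - - 76 \left(-132 - -10\right) I = 2 - - 76 \left(-132 + 10\right) I = 2 - \left(-76\right) \left(-122\right) I = 2 - 9272 I$)
$\frac{1}{q{\left(209 \right)} + 66849} = \frac{1}{\left(2 - 1937848\right) + 66849} = \frac{1}{-1937846 + 66849} = \frac{1}{-1870997} = - \frac{1}{1870997}$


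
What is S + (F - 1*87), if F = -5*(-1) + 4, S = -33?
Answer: -111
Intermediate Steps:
F = 9 (F = 5 + 4 = 9)
S + (F - 1*87) = -33 + (9 - 1*87) = -33 + (9 - 87) = -33 - 78 = -111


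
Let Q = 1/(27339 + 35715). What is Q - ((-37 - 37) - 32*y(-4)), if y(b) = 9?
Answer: 22825549/63054 ≈ 362.00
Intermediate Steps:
Q = 1/63054 ≈ 1.5859e-5
Q - ((-37 - 37) - 32*y(-4)) = 1/63054 - ((-37 - 37) - 32*9) = 1/63054 - (-74 - 288) = 1/63054 - 1*(-362) = 1/63054 + 362 = 22825549/63054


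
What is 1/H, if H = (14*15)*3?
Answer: 1/630 ≈ 0.0015873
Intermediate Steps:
H = 630 (H = 210*3 = 630)
1/H = 1/630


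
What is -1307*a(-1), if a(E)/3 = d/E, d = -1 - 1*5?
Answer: -23526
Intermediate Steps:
d = -6 (d = -1 - 5 = -6)
a(E) = -18/E (a(E) = 3*(-6/E) = -18/E)
-1307*a(-1) = -(-23526)/(-1) = -(-23526)*(-1) = -1307*18 = -23526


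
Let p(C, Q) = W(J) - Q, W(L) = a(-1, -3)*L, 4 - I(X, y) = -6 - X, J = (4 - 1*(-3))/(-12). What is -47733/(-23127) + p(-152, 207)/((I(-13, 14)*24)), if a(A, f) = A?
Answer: 32842297/6660576 ≈ 4.9308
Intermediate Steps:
J = -7/12 (J = (4 + 3)*(-1/12) = 7*(-1/12) = -7/12 ≈ -0.58333)
I(X, y) = 10 + X (I(X, y) = 4 - (-6 - X) = 4 + (6 + X) = 10 + X)
W(L) = -L
p(C, Q) = 7/12 - Q (p(C, Q) = -1*(-7/12) - Q = 7/12 - Q)
-47733/(-23127) + p(-152, 207)/((I(-13, 14)*24)) = -47733/(-23127) + (7/12 - 1*207)/(((10 - 13)*24)) = -47733*(-1/23127) + (7/12 - 207)/((-3*24)) = 15911/7709 - 2477/12/(-72) = 15911/7709 - 2477/12*(-1/72) = 15911/7709 + 2477/864 = 32842297/6660576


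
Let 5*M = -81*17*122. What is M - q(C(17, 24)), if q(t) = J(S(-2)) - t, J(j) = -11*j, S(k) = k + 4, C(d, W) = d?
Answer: -167799/5 ≈ -33560.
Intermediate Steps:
S(k) = 4 + k
q(t) = -22 - t (q(t) = -11*(4 - 2) - t = -11*2 - t = -22 - t)
M = -167994/5 (M = (-81*17*122)/5 = (-1377*122)/5 = (1/5)*(-167994) = -167994/5 ≈ -33599.)
M - q(C(17, 24)) = -167994/5 - (-22 - 1*17) = -167994/5 - (-22 - 17) = -167994/5 - 1*(-39) = -167994/5 + 39 = -167799/5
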